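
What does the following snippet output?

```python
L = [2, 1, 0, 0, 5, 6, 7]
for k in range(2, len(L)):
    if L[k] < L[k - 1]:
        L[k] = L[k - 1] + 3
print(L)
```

[2, 1, 4, 7, 10, 13, 16]

k=2: 0<1, L[2] = 1+3 = 4 → [2, 1, 4, 0, 5, 6, 7]
k=3: 0<4, L[3] = 4+3 = 7 → [2, 1, 4, 7, 5, 6, 7]
k=4: 5<7, L[4] = 7+3 = 10 → [2, 1, 4, 7, 10, 6, 7]
k=5: 6<10, L[5] = 10+3 = 13 → [2, 1, 4, 7, 10, 13, 7]
k=6: 7<13, L[6] = 13+3 = 16 → [2, 1, 4, 7, 10, 13, 16]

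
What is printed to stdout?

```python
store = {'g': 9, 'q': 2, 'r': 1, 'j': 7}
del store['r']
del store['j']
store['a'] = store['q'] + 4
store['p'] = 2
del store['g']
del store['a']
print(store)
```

del 'r' → {'g': 9, 'q': 2, 'j': 7}
del 'j' → {'g': 9, 'q': 2}
store['a'] = store['q']+4 = 6 → {'g': 9, 'q': 2, 'a': 6}
store['p'] = 2 → {'g': 9, 'q': 2, 'a': 6, 'p': 2}
del 'g' → {'q': 2, 'a': 6, 'p': 2}
del 'a' → {'q': 2, 'p': 2}

{'q': 2, 'p': 2}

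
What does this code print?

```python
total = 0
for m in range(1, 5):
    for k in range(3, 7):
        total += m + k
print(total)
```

112

m=1,k=3: total = 0+4 = 4
m=1,k=4: total = 4+5 = 9
m=1,k=5: total = 9+6 = 15
m=1,k=6: total = 15+7 = 22
m=2,k=3: total = 22+5 = 27
m=2,k=4: total = 27+6 = 33
m=2,k=5: total = 33+7 = 40
m=2,k=6: total = 40+8 = 48
m=3,k=3: total = 48+6 = 54
m=3,k=4: total = 54+7 = 61
m=3,k=5: total = 61+8 = 69
m=3,k=6: total = 69+9 = 78
m=4,k=3: total = 78+7 = 85
m=4,k=4: total = 85+8 = 93
m=4,k=5: total = 93+9 = 102
m=4,k=6: total = 102+10 = 112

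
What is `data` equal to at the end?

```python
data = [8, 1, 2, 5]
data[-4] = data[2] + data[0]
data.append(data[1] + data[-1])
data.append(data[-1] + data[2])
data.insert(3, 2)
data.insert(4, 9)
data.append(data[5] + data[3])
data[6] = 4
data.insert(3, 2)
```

data[-4] = data[2]+data[0] = 2+8 = 10 → [10, 1, 2, 5]
append data[1]+data[-1] = 1+5 = 6 → [10, 1, 2, 5, 6]
append data[-1]+data[2] = 6+2 = 8 → [10, 1, 2, 5, 6, 8]
insert 2 at 3 → [10, 1, 2, 2, 5, 6, 8]
insert 9 at 4 → [10, 1, 2, 2, 9, 5, 6, 8]
append data[5]+data[3] = 5+2 = 7 → [10, 1, 2, 2, 9, 5, 6, 8, 7]
data[6] = 4 → [10, 1, 2, 2, 9, 5, 4, 8, 7]
insert 2 at 3 → [10, 1, 2, 2, 2, 9, 5, 4, 8, 7]

[10, 1, 2, 2, 2, 9, 5, 4, 8, 7]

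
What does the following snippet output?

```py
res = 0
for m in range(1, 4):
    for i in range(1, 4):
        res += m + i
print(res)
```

m=1,i=1: res = 0+2 = 2
m=1,i=2: res = 2+3 = 5
m=1,i=3: res = 5+4 = 9
m=2,i=1: res = 9+3 = 12
m=2,i=2: res = 12+4 = 16
m=2,i=3: res = 16+5 = 21
m=3,i=1: res = 21+4 = 25
m=3,i=2: res = 25+5 = 30
m=3,i=3: res = 30+6 = 36

36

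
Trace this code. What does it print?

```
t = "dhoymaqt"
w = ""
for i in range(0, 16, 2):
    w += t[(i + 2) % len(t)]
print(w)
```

omqdomqd

i=0: add t[2]='o' → 'o'
i=2: add t[4]='m' → 'om'
i=4: add t[6]='q' → 'omq'
i=6: add t[0]='d' → 'omqd'
i=8: add t[2]='o' → 'omqdo'
i=10: add t[4]='m' → 'omqdom'
i=12: add t[6]='q' → 'omqdomq'
i=14: add t[0]='d' → 'omqdomqd'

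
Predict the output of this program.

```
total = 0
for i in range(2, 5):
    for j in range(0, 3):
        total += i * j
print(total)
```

i=2,j=0: total = 0+0 = 0
i=2,j=1: total = 0+2 = 2
i=2,j=2: total = 2+4 = 6
i=3,j=0: total = 6+0 = 6
i=3,j=1: total = 6+3 = 9
i=3,j=2: total = 9+6 = 15
i=4,j=0: total = 15+0 = 15
i=4,j=1: total = 15+4 = 19
i=4,j=2: total = 19+8 = 27

27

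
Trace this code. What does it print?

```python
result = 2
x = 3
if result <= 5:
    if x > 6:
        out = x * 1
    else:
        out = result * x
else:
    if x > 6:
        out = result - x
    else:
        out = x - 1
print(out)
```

result=2, x=3
result <= 5 is True; x > 6 is False
→ out = result * x = 6

6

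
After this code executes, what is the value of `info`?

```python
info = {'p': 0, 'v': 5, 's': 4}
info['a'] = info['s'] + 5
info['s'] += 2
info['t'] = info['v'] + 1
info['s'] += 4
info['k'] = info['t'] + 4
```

{'p': 0, 'v': 5, 's': 10, 'a': 9, 't': 6, 'k': 10}

info['a'] = info['s']+5 = 9 → {'p': 0, 'v': 5, 's': 4, 'a': 9}
info['s'] = 4+2 = 6 → {'p': 0, 'v': 5, 's': 6, 'a': 9}
info['t'] = info['v']+1 = 6 → {'p': 0, 'v': 5, 's': 6, 'a': 9, 't': 6}
info['s'] = 6+4 = 10 → {'p': 0, 'v': 5, 's': 10, 'a': 9, 't': 6}
info['k'] = info['t']+4 = 10 → {'p': 0, 'v': 5, 's': 10, 'a': 9, 't': 6, 'k': 10}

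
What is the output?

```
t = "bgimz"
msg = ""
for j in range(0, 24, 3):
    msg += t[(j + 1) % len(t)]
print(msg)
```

gzibmgzi

j=0: add t[1]='g' → 'g'
j=3: add t[4]='z' → 'gz'
j=6: add t[2]='i' → 'gzi'
j=9: add t[0]='b' → 'gzib'
j=12: add t[3]='m' → 'gzibm'
j=15: add t[1]='g' → 'gzibmg'
j=18: add t[4]='z' → 'gzibmgz'
j=21: add t[2]='i' → 'gzibmgzi'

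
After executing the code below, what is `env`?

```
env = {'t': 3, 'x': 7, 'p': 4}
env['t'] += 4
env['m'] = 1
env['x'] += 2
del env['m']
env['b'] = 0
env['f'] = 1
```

env['t'] = 3+4 = 7 → {'t': 7, 'x': 7, 'p': 4}
env['m'] = 1 → {'t': 7, 'x': 7, 'p': 4, 'm': 1}
env['x'] = 7+2 = 9 → {'t': 7, 'x': 9, 'p': 4, 'm': 1}
del 'm' → {'t': 7, 'x': 9, 'p': 4}
env['b'] = 0 → {'t': 7, 'x': 9, 'p': 4, 'b': 0}
env['f'] = 1 → {'t': 7, 'x': 9, 'p': 4, 'b': 0, 'f': 1}

{'t': 7, 'x': 9, 'p': 4, 'b': 0, 'f': 1}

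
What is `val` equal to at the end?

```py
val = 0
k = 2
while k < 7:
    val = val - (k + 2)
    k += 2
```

k=2: val = 0-4 = -4
k=4: val = (-4)-6 = -10
k=6: val = (-10)-8 = -18

-18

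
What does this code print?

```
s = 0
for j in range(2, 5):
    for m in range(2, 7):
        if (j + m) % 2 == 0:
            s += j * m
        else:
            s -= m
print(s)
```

68

j=2,m=2: even sum, s = 0+4 = 4
j=2,m=3: odd sum, s = 4-3 = 1
j=2,m=4: even sum, s = 1+8 = 9
j=2,m=5: odd sum, s = 9-5 = 4
j=2,m=6: even sum, s = 4+12 = 16
j=3,m=2: odd sum, s = 16-2 = 14
j=3,m=3: even sum, s = 14+9 = 23
j=3,m=4: odd sum, s = 23-4 = 19
j=3,m=5: even sum, s = 19+15 = 34
j=3,m=6: odd sum, s = 34-6 = 28
j=4,m=2: even sum, s = 28+8 = 36
j=4,m=3: odd sum, s = 36-3 = 33
j=4,m=4: even sum, s = 33+16 = 49
j=4,m=5: odd sum, s = 49-5 = 44
j=4,m=6: even sum, s = 44+24 = 68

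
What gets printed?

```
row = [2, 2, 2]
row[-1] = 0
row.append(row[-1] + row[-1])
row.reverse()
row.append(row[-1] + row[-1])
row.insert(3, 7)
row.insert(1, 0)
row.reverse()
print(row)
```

[4, 2, 7, 2, 0, 0, 0]

row[-1] = 0 → [2, 2, 0]
append row[-1]+row[-1] = 0+0 = 0 → [2, 2, 0, 0]
reverse → [0, 0, 2, 2]
append row[-1]+row[-1] = 2+2 = 4 → [0, 0, 2, 2, 4]
insert 7 at 3 → [0, 0, 2, 7, 2, 4]
insert 0 at 1 → [0, 0, 0, 2, 7, 2, 4]
reverse → [4, 2, 7, 2, 0, 0, 0]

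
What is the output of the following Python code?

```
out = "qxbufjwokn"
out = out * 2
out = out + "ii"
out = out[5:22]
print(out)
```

jwoknqxbufjwoknii

repeat ×2 → 'qxbufjwoknqxbufjwokn'
+ 'ii' → 'qxbufjwoknqxbufjwoknii'
slice [5:22] → 'jwoknqxbufjwoknii'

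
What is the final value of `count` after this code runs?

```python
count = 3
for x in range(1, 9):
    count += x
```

x=1: count = 3+1 = 4
x=2: count = 4+2 = 6
x=3: count = 6+3 = 9
x=4: count = 9+4 = 13
x=5: count = 13+5 = 18
x=6: count = 18+6 = 24
x=7: count = 24+7 = 31
x=8: count = 31+8 = 39

39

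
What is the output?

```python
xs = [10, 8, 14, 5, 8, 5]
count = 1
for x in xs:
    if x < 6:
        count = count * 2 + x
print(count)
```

x=10: not <6
x=8: not <6
x=14: not <6
x=5: <6, count = 1*2+5 = 7
x=8: not <6
x=5: <6, count = 7*2+5 = 19

19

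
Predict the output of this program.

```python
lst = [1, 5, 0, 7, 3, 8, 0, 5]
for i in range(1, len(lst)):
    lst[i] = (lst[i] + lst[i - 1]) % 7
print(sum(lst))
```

i=1: lst[1] = (5+1)%7 = 6 → [1, 6, 0, 7, 3, 8, 0, 5]
i=2: lst[2] = (0+6)%7 = 6 → [1, 6, 6, 7, 3, 8, 0, 5]
i=3: lst[3] = (7+6)%7 = 6 → [1, 6, 6, 6, 3, 8, 0, 5]
i=4: lst[4] = (3+6)%7 = 2 → [1, 6, 6, 6, 2, 8, 0, 5]
i=5: lst[5] = (8+2)%7 = 3 → [1, 6, 6, 6, 2, 3, 0, 5]
i=6: lst[6] = (0+3)%7 = 3 → [1, 6, 6, 6, 2, 3, 3, 5]
i=7: lst[7] = (5+3)%7 = 1 → [1, 6, 6, 6, 2, 3, 3, 1]
sum = 28

28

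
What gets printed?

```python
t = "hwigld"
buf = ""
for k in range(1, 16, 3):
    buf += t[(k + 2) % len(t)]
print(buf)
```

ghghg

k=1: add t[3]='g' → 'g'
k=4: add t[0]='h' → 'gh'
k=7: add t[3]='g' → 'ghg'
k=10: add t[0]='h' → 'ghgh'
k=13: add t[3]='g' → 'ghghg'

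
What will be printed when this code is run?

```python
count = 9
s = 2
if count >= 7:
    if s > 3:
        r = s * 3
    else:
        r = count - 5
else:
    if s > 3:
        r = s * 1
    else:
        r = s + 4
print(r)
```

count=9, s=2
count >= 7 is True; s > 3 is False
→ r = count - 5 = 4

4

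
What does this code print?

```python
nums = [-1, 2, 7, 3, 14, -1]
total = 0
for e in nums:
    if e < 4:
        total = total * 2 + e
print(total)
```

e=-1: <4, total = 0*2+(-1) = -1
e=2: <4, total = (-1)*2+2 = 0
e=7: not <4
e=3: <4, total = 0*2+3 = 3
e=14: not <4
e=-1: <4, total = 3*2+(-1) = 5

5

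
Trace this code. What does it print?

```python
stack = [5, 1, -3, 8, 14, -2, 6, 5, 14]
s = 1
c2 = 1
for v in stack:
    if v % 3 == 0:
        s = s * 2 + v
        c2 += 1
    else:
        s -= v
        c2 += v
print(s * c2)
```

-3792

v=5: not %3==0, s = 1-5 = -4; c2=6
v=1: not %3==0, s = (-4)-1 = -5; c2=7
v=-3: %3==0, s = (-5)*2+(-3) = -13; c2=8
v=8: not %3==0, s = (-13)-8 = -21; c2=16
v=14: not %3==0, s = (-21)-14 = -35; c2=30
v=-2: not %3==0, s = (-35)-(-2) = -33; c2=28
v=6: %3==0, s = (-33)*2+6 = -60; c2=29
v=5: not %3==0, s = (-60)-5 = -65; c2=34
v=14: not %3==0, s = (-65)-14 = -79; c2=48
s*c2 = (-79)*48 = -3792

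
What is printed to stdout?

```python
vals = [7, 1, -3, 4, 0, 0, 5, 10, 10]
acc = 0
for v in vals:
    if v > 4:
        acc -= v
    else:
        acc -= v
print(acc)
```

-34

v=7: >4, acc = 0-7 = -7
v=1: not >4, acc = (-7)-1 = -8
v=-3: not >4, acc = (-8)-(-3) = -5
v=4: not >4, acc = (-5)-4 = -9
v=0: not >4, acc = (-9)-0 = -9
v=0: not >4, acc = (-9)-0 = -9
v=5: >4, acc = (-9)-5 = -14
v=10: >4, acc = (-14)-10 = -24
v=10: >4, acc = (-24)-10 = -34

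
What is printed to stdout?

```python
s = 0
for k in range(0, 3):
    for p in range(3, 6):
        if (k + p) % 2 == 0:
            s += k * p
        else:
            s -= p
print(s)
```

-4

k=0,p=3: odd sum, s = 0-3 = -3
k=0,p=4: even sum, s = (-3)+0 = -3
k=0,p=5: odd sum, s = (-3)-5 = -8
k=1,p=3: even sum, s = (-8)+3 = -5
k=1,p=4: odd sum, s = (-5)-4 = -9
k=1,p=5: even sum, s = (-9)+5 = -4
k=2,p=3: odd sum, s = (-4)-3 = -7
k=2,p=4: even sum, s = (-7)+8 = 1
k=2,p=5: odd sum, s = 1-5 = -4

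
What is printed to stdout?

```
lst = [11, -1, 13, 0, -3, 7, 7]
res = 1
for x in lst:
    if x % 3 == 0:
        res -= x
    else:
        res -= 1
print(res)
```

x=11: not %3==0, res = 1-1 = 0
x=-1: not %3==0, res = 0-1 = -1
x=13: not %3==0, res = (-1)-1 = -2
x=0: %3==0, res = (-2)-0 = -2
x=-3: %3==0, res = (-2)-(-3) = 1
x=7: not %3==0, res = 1-1 = 0
x=7: not %3==0, res = 0-1 = -1

-1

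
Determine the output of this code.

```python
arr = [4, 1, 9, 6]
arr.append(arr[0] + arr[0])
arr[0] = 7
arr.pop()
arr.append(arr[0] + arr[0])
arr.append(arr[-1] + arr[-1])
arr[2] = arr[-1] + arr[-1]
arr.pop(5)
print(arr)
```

[7, 1, 56, 6, 14]

append arr[0]+arr[0] = 4+4 = 8 → [4, 1, 9, 6, 8]
arr[0] = 7 → [7, 1, 9, 6, 8]
pop() removes 8 → [7, 1, 9, 6]
append arr[0]+arr[0] = 7+7 = 14 → [7, 1, 9, 6, 14]
append arr[-1]+arr[-1] = 14+14 = 28 → [7, 1, 9, 6, 14, 28]
arr[2] = arr[-1]+arr[-1] = 28+28 = 56 → [7, 1, 56, 6, 14, 28]
pop(5) removes 28 → [7, 1, 56, 6, 14]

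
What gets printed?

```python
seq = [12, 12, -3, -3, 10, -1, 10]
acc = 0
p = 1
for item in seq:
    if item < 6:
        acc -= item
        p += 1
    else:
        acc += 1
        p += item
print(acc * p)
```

item=12: not <6, acc = 0+1 = 1; p=13
item=12: not <6, acc = 1+1 = 2; p=25
item=-3: <6, acc = 2-(-3) = 5; p=26
item=-3: <6, acc = 5-(-3) = 8; p=27
item=10: not <6, acc = 8+1 = 9; p=37
item=-1: <6, acc = 9-(-1) = 10; p=38
item=10: not <6, acc = 10+1 = 11; p=48
acc*p = 11*48 = 528

528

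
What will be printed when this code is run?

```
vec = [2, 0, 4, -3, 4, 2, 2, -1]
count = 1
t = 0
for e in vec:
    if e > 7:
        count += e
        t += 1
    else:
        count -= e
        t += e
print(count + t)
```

e=2: not >7, count = 1-2 = -1; t=2
e=0: not >7, count = (-1)-0 = -1; t=2
e=4: not >7, count = (-1)-4 = -5; t=6
e=-3: not >7, count = (-5)-(-3) = -2; t=3
e=4: not >7, count = (-2)-4 = -6; t=7
e=2: not >7, count = (-6)-2 = -8; t=9
e=2: not >7, count = (-8)-2 = -10; t=11
e=-1: not >7, count = (-10)-(-1) = -9; t=10
count+t = (-9)+10 = 1

1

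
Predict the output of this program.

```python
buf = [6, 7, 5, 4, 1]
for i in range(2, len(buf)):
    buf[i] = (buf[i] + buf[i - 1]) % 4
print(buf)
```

i=2: buf[2] = (5+7)%4 = 0 → [6, 7, 0, 4, 1]
i=3: buf[3] = (4+0)%4 = 0 → [6, 7, 0, 0, 1]
i=4: buf[4] = (1+0)%4 = 1 → [6, 7, 0, 0, 1]

[6, 7, 0, 0, 1]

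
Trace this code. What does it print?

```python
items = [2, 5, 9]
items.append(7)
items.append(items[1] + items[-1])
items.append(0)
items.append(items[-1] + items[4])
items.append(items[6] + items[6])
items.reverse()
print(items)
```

[24, 12, 0, 12, 7, 9, 5, 2]

append 7 → [2, 5, 9, 7]
append items[1]+items[-1] = 5+7 = 12 → [2, 5, 9, 7, 12]
append 0 → [2, 5, 9, 7, 12, 0]
append items[-1]+items[4] = 0+12 = 12 → [2, 5, 9, 7, 12, 0, 12]
append items[6]+items[6] = 12+12 = 24 → [2, 5, 9, 7, 12, 0, 12, 24]
reverse → [24, 12, 0, 12, 7, 9, 5, 2]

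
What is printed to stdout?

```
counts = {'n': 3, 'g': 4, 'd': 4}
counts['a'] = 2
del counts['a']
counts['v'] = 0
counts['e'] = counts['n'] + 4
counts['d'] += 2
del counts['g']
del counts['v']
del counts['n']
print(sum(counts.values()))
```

counts['a'] = 2 → {'n': 3, 'g': 4, 'd': 4, 'a': 2}
del 'a' → {'n': 3, 'g': 4, 'd': 4}
counts['v'] = 0 → {'n': 3, 'g': 4, 'd': 4, 'v': 0}
counts['e'] = counts['n']+4 = 7 → {'n': 3, 'g': 4, 'd': 4, 'v': 0, 'e': 7}
counts['d'] = 4+2 = 6 → {'n': 3, 'g': 4, 'd': 6, 'v': 0, 'e': 7}
del 'g' → {'n': 3, 'd': 6, 'v': 0, 'e': 7}
del 'v' → {'n': 3, 'd': 6, 'e': 7}
del 'n' → {'d': 6, 'e': 7}
sum of values = 13

13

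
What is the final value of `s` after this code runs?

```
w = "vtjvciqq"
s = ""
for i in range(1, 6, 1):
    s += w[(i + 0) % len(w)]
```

i=1: add w[1]='t' → 't'
i=2: add w[2]='j' → 'tj'
i=3: add w[3]='v' → 'tjv'
i=4: add w[4]='c' → 'tjvc'
i=5: add w[5]='i' → 'tjvci'

'tjvci'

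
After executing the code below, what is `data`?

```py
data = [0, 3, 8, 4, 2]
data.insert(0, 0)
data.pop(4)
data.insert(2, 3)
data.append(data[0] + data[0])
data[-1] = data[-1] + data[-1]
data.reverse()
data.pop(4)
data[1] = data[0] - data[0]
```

[0, 0, 8, 3, 0, 0]

insert 0 at 0 → [0, 0, 3, 8, 4, 2]
pop(4) removes 4 → [0, 0, 3, 8, 2]
insert 3 at 2 → [0, 0, 3, 3, 8, 2]
append data[0]+data[0] = 0+0 = 0 → [0, 0, 3, 3, 8, 2, 0]
data[-1] = data[-1]+data[-1] = 0+0 = 0 → [0, 0, 3, 3, 8, 2, 0]
reverse → [0, 2, 8, 3, 3, 0, 0]
pop(4) removes 3 → [0, 2, 8, 3, 0, 0]
data[1] = data[0]-data[0] = 0-0 = 0 → [0, 0, 8, 3, 0, 0]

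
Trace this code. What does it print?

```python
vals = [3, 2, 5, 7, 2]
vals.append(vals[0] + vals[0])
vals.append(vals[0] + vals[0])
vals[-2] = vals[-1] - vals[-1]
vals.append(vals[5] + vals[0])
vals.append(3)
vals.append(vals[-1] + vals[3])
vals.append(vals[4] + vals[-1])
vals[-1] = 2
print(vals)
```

append vals[0]+vals[0] = 3+3 = 6 → [3, 2, 5, 7, 2, 6]
append vals[0]+vals[0] = 3+3 = 6 → [3, 2, 5, 7, 2, 6, 6]
vals[-2] = vals[-1]-vals[-1] = 6-6 = 0 → [3, 2, 5, 7, 2, 0, 6]
append vals[5]+vals[0] = 0+3 = 3 → [3, 2, 5, 7, 2, 0, 6, 3]
append 3 → [3, 2, 5, 7, 2, 0, 6, 3, 3]
append vals[-1]+vals[3] = 3+7 = 10 → [3, 2, 5, 7, 2, 0, 6, 3, 3, 10]
append vals[4]+vals[-1] = 2+10 = 12 → [3, 2, 5, 7, 2, 0, 6, 3, 3, 10, 12]
vals[-1] = 2 → [3, 2, 5, 7, 2, 0, 6, 3, 3, 10, 2]

[3, 2, 5, 7, 2, 0, 6, 3, 3, 10, 2]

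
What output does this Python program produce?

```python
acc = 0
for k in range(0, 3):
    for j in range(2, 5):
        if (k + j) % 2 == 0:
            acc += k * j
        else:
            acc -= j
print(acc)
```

3

k=0,j=2: even sum, acc = 0+0 = 0
k=0,j=3: odd sum, acc = 0-3 = -3
k=0,j=4: even sum, acc = (-3)+0 = -3
k=1,j=2: odd sum, acc = (-3)-2 = -5
k=1,j=3: even sum, acc = (-5)+3 = -2
k=1,j=4: odd sum, acc = (-2)-4 = -6
k=2,j=2: even sum, acc = (-6)+4 = -2
k=2,j=3: odd sum, acc = (-2)-3 = -5
k=2,j=4: even sum, acc = (-5)+8 = 3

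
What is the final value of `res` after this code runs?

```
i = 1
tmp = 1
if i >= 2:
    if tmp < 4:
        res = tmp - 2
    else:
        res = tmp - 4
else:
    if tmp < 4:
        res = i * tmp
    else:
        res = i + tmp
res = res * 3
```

i=1, tmp=1
i >= 2 is False; tmp < 4 is True
→ res = i * tmp = 1
res = 1*3 = 3

3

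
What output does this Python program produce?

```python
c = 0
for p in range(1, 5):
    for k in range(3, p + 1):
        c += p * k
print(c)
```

p=3,k=3: c = 0+9 = 9
p=4,k=3: c = 9+12 = 21
p=4,k=4: c = 21+16 = 37

37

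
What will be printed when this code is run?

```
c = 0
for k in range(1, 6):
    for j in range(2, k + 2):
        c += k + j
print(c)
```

105

k=1,j=2: c = 0+3 = 3
k=2,j=2: c = 3+4 = 7
k=2,j=3: c = 7+5 = 12
k=3,j=2: c = 12+5 = 17
k=3,j=3: c = 17+6 = 23
k=3,j=4: c = 23+7 = 30
k=4,j=2: c = 30+6 = 36
k=4,j=3: c = 36+7 = 43
k=4,j=4: c = 43+8 = 51
k=4,j=5: c = 51+9 = 60
k=5,j=2: c = 60+7 = 67
k=5,j=3: c = 67+8 = 75
k=5,j=4: c = 75+9 = 84
k=5,j=5: c = 84+10 = 94
k=5,j=6: c = 94+11 = 105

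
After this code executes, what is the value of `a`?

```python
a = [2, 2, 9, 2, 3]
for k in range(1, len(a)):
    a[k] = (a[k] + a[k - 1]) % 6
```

k=1: a[1] = (2+2)%6 = 4 → [2, 4, 9, 2, 3]
k=2: a[2] = (9+4)%6 = 1 → [2, 4, 1, 2, 3]
k=3: a[3] = (2+1)%6 = 3 → [2, 4, 1, 3, 3]
k=4: a[4] = (3+3)%6 = 0 → [2, 4, 1, 3, 0]

[2, 4, 1, 3, 0]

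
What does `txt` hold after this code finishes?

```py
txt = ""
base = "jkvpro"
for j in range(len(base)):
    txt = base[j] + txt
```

j=0: prepend 'j' → 'j'
j=1: prepend 'k' → 'kj'
j=2: prepend 'v' → 'vkj'
j=3: prepend 'p' → 'pvkj'
j=4: prepend 'r' → 'rpvkj'
j=5: prepend 'o' → 'orpvkj'

'orpvkj'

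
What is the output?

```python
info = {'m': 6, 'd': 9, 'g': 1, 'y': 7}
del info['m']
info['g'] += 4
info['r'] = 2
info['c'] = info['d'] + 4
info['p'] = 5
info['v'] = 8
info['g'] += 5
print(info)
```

{'d': 9, 'g': 10, 'y': 7, 'r': 2, 'c': 13, 'p': 5, 'v': 8}

del 'm' → {'d': 9, 'g': 1, 'y': 7}
info['g'] = 1+4 = 5 → {'d': 9, 'g': 5, 'y': 7}
info['r'] = 2 → {'d': 9, 'g': 5, 'y': 7, 'r': 2}
info['c'] = info['d']+4 = 13 → {'d': 9, 'g': 5, 'y': 7, 'r': 2, 'c': 13}
info['p'] = 5 → {'d': 9, 'g': 5, 'y': 7, 'r': 2, 'c': 13, 'p': 5}
info['v'] = 8 → {'d': 9, 'g': 5, 'y': 7, 'r': 2, 'c': 13, 'p': 5, 'v': 8}
info['g'] = 5+5 = 10 → {'d': 9, 'g': 10, 'y': 7, 'r': 2, 'c': 13, 'p': 5, 'v': 8}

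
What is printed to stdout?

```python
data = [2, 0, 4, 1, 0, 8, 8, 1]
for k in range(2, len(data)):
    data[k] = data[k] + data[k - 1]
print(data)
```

k=2: data[2] = 4+0 = 4 → [2, 0, 4, 1, 0, 8, 8, 1]
k=3: data[3] = 1+4 = 5 → [2, 0, 4, 5, 0, 8, 8, 1]
k=4: data[4] = 0+5 = 5 → [2, 0, 4, 5, 5, 8, 8, 1]
k=5: data[5] = 8+5 = 13 → [2, 0, 4, 5, 5, 13, 8, 1]
k=6: data[6] = 8+13 = 21 → [2, 0, 4, 5, 5, 13, 21, 1]
k=7: data[7] = 1+21 = 22 → [2, 0, 4, 5, 5, 13, 21, 22]

[2, 0, 4, 5, 5, 13, 21, 22]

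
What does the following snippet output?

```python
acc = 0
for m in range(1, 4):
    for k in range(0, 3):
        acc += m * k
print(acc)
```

m=1,k=0: acc = 0+0 = 0
m=1,k=1: acc = 0+1 = 1
m=1,k=2: acc = 1+2 = 3
m=2,k=0: acc = 3+0 = 3
m=2,k=1: acc = 3+2 = 5
m=2,k=2: acc = 5+4 = 9
m=3,k=0: acc = 9+0 = 9
m=3,k=1: acc = 9+3 = 12
m=3,k=2: acc = 12+6 = 18

18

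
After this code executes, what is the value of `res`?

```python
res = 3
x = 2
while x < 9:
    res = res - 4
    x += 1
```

x=2: res = 3-4 = -1
x=3: res = (-1)-4 = -5
x=4: res = (-5)-4 = -9
x=5: res = (-9)-4 = -13
x=6: res = (-13)-4 = -17
x=7: res = (-17)-4 = -21
x=8: res = (-21)-4 = -25

-25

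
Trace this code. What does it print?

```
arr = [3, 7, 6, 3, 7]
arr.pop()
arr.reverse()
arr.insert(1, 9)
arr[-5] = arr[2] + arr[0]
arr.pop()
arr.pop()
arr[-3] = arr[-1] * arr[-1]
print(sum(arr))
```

51

pop() removes 7 → [3, 7, 6, 3]
reverse → [3, 6, 7, 3]
insert 9 at 1 → [3, 9, 6, 7, 3]
arr[-5] = arr[2]+arr[0] = 6+3 = 9 → [9, 9, 6, 7, 3]
pop() removes 3 → [9, 9, 6, 7]
pop() removes 7 → [9, 9, 6]
arr[-3] = arr[-1]*arr[-1] = 6*6 = 36 → [36, 9, 6]
sum = 51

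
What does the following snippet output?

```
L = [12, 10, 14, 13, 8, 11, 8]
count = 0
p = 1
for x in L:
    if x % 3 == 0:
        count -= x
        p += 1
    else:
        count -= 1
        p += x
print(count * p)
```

-1188

x=12: %3==0, count = 0-12 = -12; p=2
x=10: not %3==0, count = (-12)-1 = -13; p=12
x=14: not %3==0, count = (-13)-1 = -14; p=26
x=13: not %3==0, count = (-14)-1 = -15; p=39
x=8: not %3==0, count = (-15)-1 = -16; p=47
x=11: not %3==0, count = (-16)-1 = -17; p=58
x=8: not %3==0, count = (-17)-1 = -18; p=66
count*p = (-18)*66 = -1188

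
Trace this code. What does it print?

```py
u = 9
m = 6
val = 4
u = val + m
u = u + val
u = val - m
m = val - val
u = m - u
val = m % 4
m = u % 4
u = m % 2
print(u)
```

0

u = 4+6 = 10
u = 10+4 = 14
u = 4-6 = -2
m = 4-4 = 0
u = 0-(-2) = 2
val = 0%4 = 0
m = 2%4 = 2
u = 2%2 = 0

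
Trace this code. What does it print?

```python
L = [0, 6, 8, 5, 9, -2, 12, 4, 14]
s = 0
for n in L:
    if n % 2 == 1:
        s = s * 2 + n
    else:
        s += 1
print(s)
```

n=0: not odd, s = 0+1 = 1
n=6: not odd, s = 1+1 = 2
n=8: not odd, s = 2+1 = 3
n=5: odd, s = 3*2+5 = 11
n=9: odd, s = 11*2+9 = 31
n=-2: not odd, s = 31+1 = 32
n=12: not odd, s = 32+1 = 33
n=4: not odd, s = 33+1 = 34
n=14: not odd, s = 34+1 = 35

35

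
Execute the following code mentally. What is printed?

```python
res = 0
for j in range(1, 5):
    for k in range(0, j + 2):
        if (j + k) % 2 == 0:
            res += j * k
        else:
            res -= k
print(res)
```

j=1,k=0: odd sum, res = 0-0 = 0
j=1,k=1: even sum, res = 0+1 = 1
j=1,k=2: odd sum, res = 1-2 = -1
j=2,k=0: even sum, res = (-1)+0 = -1
j=2,k=1: odd sum, res = (-1)-1 = -2
j=2,k=2: even sum, res = (-2)+4 = 2
j=2,k=3: odd sum, res = 2-3 = -1
j=3,k=0: odd sum, res = (-1)-0 = -1
j=3,k=1: even sum, res = (-1)+3 = 2
j=3,k=2: odd sum, res = 2-2 = 0
j=3,k=3: even sum, res = 0+9 = 9
j=3,k=4: odd sum, res = 9-4 = 5
j=4,k=0: even sum, res = 5+0 = 5
j=4,k=1: odd sum, res = 5-1 = 4
j=4,k=2: even sum, res = 4+8 = 12
j=4,k=3: odd sum, res = 12-3 = 9
j=4,k=4: even sum, res = 9+16 = 25
j=4,k=5: odd sum, res = 25-5 = 20

20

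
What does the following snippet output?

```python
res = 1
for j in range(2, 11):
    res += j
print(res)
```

55

j=2: res = 1+2 = 3
j=3: res = 3+3 = 6
j=4: res = 6+4 = 10
j=5: res = 10+5 = 15
j=6: res = 15+6 = 21
j=7: res = 21+7 = 28
j=8: res = 28+8 = 36
j=9: res = 36+9 = 45
j=10: res = 45+10 = 55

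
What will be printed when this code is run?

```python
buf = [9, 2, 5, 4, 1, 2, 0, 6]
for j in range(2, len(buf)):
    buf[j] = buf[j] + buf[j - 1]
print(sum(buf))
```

89

j=2: buf[2] = 5+2 = 7 → [9, 2, 7, 4, 1, 2, 0, 6]
j=3: buf[3] = 4+7 = 11 → [9, 2, 7, 11, 1, 2, 0, 6]
j=4: buf[4] = 1+11 = 12 → [9, 2, 7, 11, 12, 2, 0, 6]
j=5: buf[5] = 2+12 = 14 → [9, 2, 7, 11, 12, 14, 0, 6]
j=6: buf[6] = 0+14 = 14 → [9, 2, 7, 11, 12, 14, 14, 6]
j=7: buf[7] = 6+14 = 20 → [9, 2, 7, 11, 12, 14, 14, 20]
sum = 89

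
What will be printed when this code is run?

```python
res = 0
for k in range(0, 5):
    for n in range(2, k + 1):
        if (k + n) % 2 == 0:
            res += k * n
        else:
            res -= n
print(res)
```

32

k=2,n=2: even sum, res = 0+4 = 4
k=3,n=2: odd sum, res = 4-2 = 2
k=3,n=3: even sum, res = 2+9 = 11
k=4,n=2: even sum, res = 11+8 = 19
k=4,n=3: odd sum, res = 19-3 = 16
k=4,n=4: even sum, res = 16+16 = 32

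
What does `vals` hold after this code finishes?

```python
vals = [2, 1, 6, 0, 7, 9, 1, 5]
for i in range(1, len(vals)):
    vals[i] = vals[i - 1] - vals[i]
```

[2, 1, -5, -5, -12, -21, -22, -27]

i=1: vals[1] = 2-1 = 1 → [2, 1, 6, 0, 7, 9, 1, 5]
i=2: vals[2] = 1-6 = -5 → [2, 1, -5, 0, 7, 9, 1, 5]
i=3: vals[3] = (-5)-0 = -5 → [2, 1, -5, -5, 7, 9, 1, 5]
i=4: vals[4] = (-5)-7 = -12 → [2, 1, -5, -5, -12, 9, 1, 5]
i=5: vals[5] = (-12)-9 = -21 → [2, 1, -5, -5, -12, -21, 1, 5]
i=6: vals[6] = (-21)-1 = -22 → [2, 1, -5, -5, -12, -21, -22, 5]
i=7: vals[7] = (-22)-5 = -27 → [2, 1, -5, -5, -12, -21, -22, -27]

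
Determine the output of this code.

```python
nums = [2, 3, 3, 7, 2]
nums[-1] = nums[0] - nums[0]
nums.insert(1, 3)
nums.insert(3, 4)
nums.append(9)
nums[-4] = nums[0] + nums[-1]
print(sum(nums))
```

nums[-1] = nums[0]-nums[0] = 2-2 = 0 → [2, 3, 3, 7, 0]
insert 3 at 1 → [2, 3, 3, 3, 7, 0]
insert 4 at 3 → [2, 3, 3, 4, 3, 7, 0]
append 9 → [2, 3, 3, 4, 3, 7, 0, 9]
nums[-4] = nums[0]+nums[-1] = 2+9 = 11 → [2, 3, 3, 4, 11, 7, 0, 9]
sum = 39

39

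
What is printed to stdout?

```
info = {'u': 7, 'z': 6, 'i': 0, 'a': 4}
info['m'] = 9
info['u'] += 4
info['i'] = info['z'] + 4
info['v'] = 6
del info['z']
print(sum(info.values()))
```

info['m'] = 9 → {'u': 7, 'z': 6, 'i': 0, 'a': 4, 'm': 9}
info['u'] = 7+4 = 11 → {'u': 11, 'z': 6, 'i': 0, 'a': 4, 'm': 9}
info['i'] = info['z']+4 = 10 → {'u': 11, 'z': 6, 'i': 10, 'a': 4, 'm': 9}
info['v'] = 6 → {'u': 11, 'z': 6, 'i': 10, 'a': 4, 'm': 9, 'v': 6}
del 'z' → {'u': 11, 'i': 10, 'a': 4, 'm': 9, 'v': 6}
sum of values = 40

40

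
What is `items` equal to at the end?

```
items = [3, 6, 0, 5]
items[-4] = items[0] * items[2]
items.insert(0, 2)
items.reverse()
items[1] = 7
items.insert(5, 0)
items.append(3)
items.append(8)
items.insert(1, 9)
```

[5, 9, 7, 6, 0, 2, 0, 3, 8]

items[-4] = items[0]*items[2] = 3*0 = 0 → [0, 6, 0, 5]
insert 2 at 0 → [2, 0, 6, 0, 5]
reverse → [5, 0, 6, 0, 2]
items[1] = 7 → [5, 7, 6, 0, 2]
insert 0 at 5 → [5, 7, 6, 0, 2, 0]
append 3 → [5, 7, 6, 0, 2, 0, 3]
append 8 → [5, 7, 6, 0, 2, 0, 3, 8]
insert 9 at 1 → [5, 9, 7, 6, 0, 2, 0, 3, 8]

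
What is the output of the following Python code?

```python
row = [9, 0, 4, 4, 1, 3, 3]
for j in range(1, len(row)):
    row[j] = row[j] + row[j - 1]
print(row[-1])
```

24

j=1: row[1] = 0+9 = 9 → [9, 9, 4, 4, 1, 3, 3]
j=2: row[2] = 4+9 = 13 → [9, 9, 13, 4, 1, 3, 3]
j=3: row[3] = 4+13 = 17 → [9, 9, 13, 17, 1, 3, 3]
j=4: row[4] = 1+17 = 18 → [9, 9, 13, 17, 18, 3, 3]
j=5: row[5] = 3+18 = 21 → [9, 9, 13, 17, 18, 21, 3]
j=6: row[6] = 3+21 = 24 → [9, 9, 13, 17, 18, 21, 24]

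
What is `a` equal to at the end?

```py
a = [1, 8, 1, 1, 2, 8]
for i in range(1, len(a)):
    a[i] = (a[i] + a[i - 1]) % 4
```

i=1: a[1] = (8+1)%4 = 1 → [1, 1, 1, 1, 2, 8]
i=2: a[2] = (1+1)%4 = 2 → [1, 1, 2, 1, 2, 8]
i=3: a[3] = (1+2)%4 = 3 → [1, 1, 2, 3, 2, 8]
i=4: a[4] = (2+3)%4 = 1 → [1, 1, 2, 3, 1, 8]
i=5: a[5] = (8+1)%4 = 1 → [1, 1, 2, 3, 1, 1]

[1, 1, 2, 3, 1, 1]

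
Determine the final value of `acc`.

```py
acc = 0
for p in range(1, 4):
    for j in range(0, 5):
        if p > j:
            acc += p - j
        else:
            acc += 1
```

19

p=1,j=0: 1>0, acc = 0+1 = 1
p=1,j=1: not 1>1, acc = 1+1 = 2
p=1,j=2: not 1>2, acc = 2+1 = 3
p=1,j=3: not 1>3, acc = 3+1 = 4
p=1,j=4: not 1>4, acc = 4+1 = 5
p=2,j=0: 2>0, acc = 5+2 = 7
p=2,j=1: 2>1, acc = 7+1 = 8
p=2,j=2: not 2>2, acc = 8+1 = 9
p=2,j=3: not 2>3, acc = 9+1 = 10
p=2,j=4: not 2>4, acc = 10+1 = 11
p=3,j=0: 3>0, acc = 11+3 = 14
p=3,j=1: 3>1, acc = 14+2 = 16
p=3,j=2: 3>2, acc = 16+1 = 17
p=3,j=3: not 3>3, acc = 17+1 = 18
p=3,j=4: not 3>4, acc = 18+1 = 19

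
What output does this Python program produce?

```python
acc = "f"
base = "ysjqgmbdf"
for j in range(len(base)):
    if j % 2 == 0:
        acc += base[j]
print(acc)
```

fyjgbf

j=0: add 'y' → 'fy'
j=1: skip
j=2: add 'j' → 'fyj'
j=3: skip
j=4: add 'g' → 'fyjg'
j=5: skip
j=6: add 'b' → 'fyjgb'
j=7: skip
j=8: add 'f' → 'fyjgbf'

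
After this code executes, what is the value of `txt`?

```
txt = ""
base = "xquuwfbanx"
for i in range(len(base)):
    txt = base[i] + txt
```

i=0: prepend 'x' → 'x'
i=1: prepend 'q' → 'qx'
i=2: prepend 'u' → 'uqx'
i=3: prepend 'u' → 'uuqx'
i=4: prepend 'w' → 'wuuqx'
i=5: prepend 'f' → 'fwuuqx'
i=6: prepend 'b' → 'bfwuuqx'
i=7: prepend 'a' → 'abfwuuqx'
i=8: prepend 'n' → 'nabfwuuqx'
i=9: prepend 'x' → 'xnabfwuuqx'

'xnabfwuuqx'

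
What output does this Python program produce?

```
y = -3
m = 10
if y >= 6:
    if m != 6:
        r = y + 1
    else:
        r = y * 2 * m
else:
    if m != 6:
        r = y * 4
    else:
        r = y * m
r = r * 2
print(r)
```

y=-3, m=10
y >= 6 is False; m != 6 is True
→ r = y * 4 = -12
r = (-12)*2 = -24

-24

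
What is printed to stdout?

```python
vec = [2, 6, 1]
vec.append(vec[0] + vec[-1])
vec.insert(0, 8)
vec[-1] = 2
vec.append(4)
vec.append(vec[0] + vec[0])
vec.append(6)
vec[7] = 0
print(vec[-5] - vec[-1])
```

append vec[0]+vec[-1] = 2+1 = 3 → [2, 6, 1, 3]
insert 8 at 0 → [8, 2, 6, 1, 3]
vec[-1] = 2 → [8, 2, 6, 1, 2]
append 4 → [8, 2, 6, 1, 2, 4]
append vec[0]+vec[0] = 8+8 = 16 → [8, 2, 6, 1, 2, 4, 16]
append 6 → [8, 2, 6, 1, 2, 4, 16, 6]
vec[7] = 0 → [8, 2, 6, 1, 2, 4, 16, 0]
vec[-5]-vec[-1] = 1-0 = 1

1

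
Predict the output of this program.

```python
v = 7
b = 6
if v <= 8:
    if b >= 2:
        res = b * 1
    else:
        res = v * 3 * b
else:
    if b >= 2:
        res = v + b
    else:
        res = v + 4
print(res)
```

v=7, b=6
v <= 8 is True; b >= 2 is True
→ res = b * 1 = 6

6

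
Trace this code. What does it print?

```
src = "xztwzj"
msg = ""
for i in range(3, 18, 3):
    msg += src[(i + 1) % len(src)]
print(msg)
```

i=3: add src[4]='z' → 'z'
i=6: add src[1]='z' → 'zz'
i=9: add src[4]='z' → 'zzz'
i=12: add src[1]='z' → 'zzzz'
i=15: add src[4]='z' → 'zzzzz'

zzzzz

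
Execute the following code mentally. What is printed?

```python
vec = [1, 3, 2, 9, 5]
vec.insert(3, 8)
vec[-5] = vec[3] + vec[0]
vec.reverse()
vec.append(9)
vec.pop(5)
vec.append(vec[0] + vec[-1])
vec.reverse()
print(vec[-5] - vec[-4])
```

insert 8 at 3 → [1, 3, 2, 8, 9, 5]
vec[-5] = vec[3]+vec[0] = 8+1 = 9 → [1, 9, 2, 8, 9, 5]
reverse → [5, 9, 8, 2, 9, 1]
append 9 → [5, 9, 8, 2, 9, 1, 9]
pop(5) removes 1 → [5, 9, 8, 2, 9, 9]
append vec[0]+vec[-1] = 5+9 = 14 → [5, 9, 8, 2, 9, 9, 14]
reverse → [14, 9, 9, 2, 8, 9, 5]
vec[-5]-vec[-4] = 9-2 = 7

7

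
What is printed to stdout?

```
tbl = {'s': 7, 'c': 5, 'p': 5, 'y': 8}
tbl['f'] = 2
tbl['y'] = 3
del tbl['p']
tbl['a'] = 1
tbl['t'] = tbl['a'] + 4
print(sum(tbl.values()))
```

tbl['f'] = 2 → {'s': 7, 'c': 5, 'p': 5, 'y': 8, 'f': 2}
tbl['y'] = 3 → {'s': 7, 'c': 5, 'p': 5, 'y': 3, 'f': 2}
del 'p' → {'s': 7, 'c': 5, 'y': 3, 'f': 2}
tbl['a'] = 1 → {'s': 7, 'c': 5, 'y': 3, 'f': 2, 'a': 1}
tbl['t'] = tbl['a']+4 = 5 → {'s': 7, 'c': 5, 'y': 3, 'f': 2, 'a': 1, 't': 5}
sum of values = 23

23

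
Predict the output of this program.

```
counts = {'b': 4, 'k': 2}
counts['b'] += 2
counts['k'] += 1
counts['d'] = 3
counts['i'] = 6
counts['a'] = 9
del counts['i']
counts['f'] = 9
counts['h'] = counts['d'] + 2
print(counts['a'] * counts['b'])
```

counts['b'] = 4+2 = 6 → {'b': 6, 'k': 2}
counts['k'] = 2+1 = 3 → {'b': 6, 'k': 3}
counts['d'] = 3 → {'b': 6, 'k': 3, 'd': 3}
counts['i'] = 6 → {'b': 6, 'k': 3, 'd': 3, 'i': 6}
counts['a'] = 9 → {'b': 6, 'k': 3, 'd': 3, 'i': 6, 'a': 9}
del 'i' → {'b': 6, 'k': 3, 'd': 3, 'a': 9}
counts['f'] = 9 → {'b': 6, 'k': 3, 'd': 3, 'a': 9, 'f': 9}
counts['h'] = counts['d']+2 = 5 → {'b': 6, 'k': 3, 'd': 3, 'a': 9, 'f': 9, 'h': 5}
counts['a']*counts['b'] = 9*6 = 54

54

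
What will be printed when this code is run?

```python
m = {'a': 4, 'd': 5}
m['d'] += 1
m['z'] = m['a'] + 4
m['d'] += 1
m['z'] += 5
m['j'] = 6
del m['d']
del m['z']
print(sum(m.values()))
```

10

m['d'] = 5+1 = 6 → {'a': 4, 'd': 6}
m['z'] = m['a']+4 = 8 → {'a': 4, 'd': 6, 'z': 8}
m['d'] = 6+1 = 7 → {'a': 4, 'd': 7, 'z': 8}
m['z'] = 8+5 = 13 → {'a': 4, 'd': 7, 'z': 13}
m['j'] = 6 → {'a': 4, 'd': 7, 'z': 13, 'j': 6}
del 'd' → {'a': 4, 'z': 13, 'j': 6}
del 'z' → {'a': 4, 'j': 6}
sum of values = 10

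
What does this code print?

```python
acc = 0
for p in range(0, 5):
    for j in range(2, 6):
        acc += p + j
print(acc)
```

p=0,j=2: acc = 0+2 = 2
p=0,j=3: acc = 2+3 = 5
p=0,j=4: acc = 5+4 = 9
p=0,j=5: acc = 9+5 = 14
p=1,j=2: acc = 14+3 = 17
p=1,j=3: acc = 17+4 = 21
p=1,j=4: acc = 21+5 = 26
p=1,j=5: acc = 26+6 = 32
p=2,j=2: acc = 32+4 = 36
p=2,j=3: acc = 36+5 = 41
p=2,j=4: acc = 41+6 = 47
p=2,j=5: acc = 47+7 = 54
p=3,j=2: acc = 54+5 = 59
p=3,j=3: acc = 59+6 = 65
p=3,j=4: acc = 65+7 = 72
p=3,j=5: acc = 72+8 = 80
p=4,j=2: acc = 80+6 = 86
p=4,j=3: acc = 86+7 = 93
p=4,j=4: acc = 93+8 = 101
p=4,j=5: acc = 101+9 = 110

110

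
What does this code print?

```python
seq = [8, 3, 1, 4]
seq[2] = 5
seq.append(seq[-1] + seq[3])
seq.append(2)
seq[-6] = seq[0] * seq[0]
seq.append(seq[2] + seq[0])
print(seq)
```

seq[2] = 5 → [8, 3, 5, 4]
append seq[-1]+seq[3] = 4+4 = 8 → [8, 3, 5, 4, 8]
append 2 → [8, 3, 5, 4, 8, 2]
seq[-6] = seq[0]*seq[0] = 8*8 = 64 → [64, 3, 5, 4, 8, 2]
append seq[2]+seq[0] = 5+64 = 69 → [64, 3, 5, 4, 8, 2, 69]

[64, 3, 5, 4, 8, 2, 69]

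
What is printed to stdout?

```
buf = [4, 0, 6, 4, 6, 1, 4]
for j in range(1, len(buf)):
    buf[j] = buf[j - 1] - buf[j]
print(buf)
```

j=1: buf[1] = 4-0 = 4 → [4, 4, 6, 4, 6, 1, 4]
j=2: buf[2] = 4-6 = -2 → [4, 4, -2, 4, 6, 1, 4]
j=3: buf[3] = (-2)-4 = -6 → [4, 4, -2, -6, 6, 1, 4]
j=4: buf[4] = (-6)-6 = -12 → [4, 4, -2, -6, -12, 1, 4]
j=5: buf[5] = (-12)-1 = -13 → [4, 4, -2, -6, -12, -13, 4]
j=6: buf[6] = (-13)-4 = -17 → [4, 4, -2, -6, -12, -13, -17]

[4, 4, -2, -6, -12, -13, -17]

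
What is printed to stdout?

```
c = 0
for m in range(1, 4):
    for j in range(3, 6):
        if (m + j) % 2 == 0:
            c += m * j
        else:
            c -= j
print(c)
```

24

m=1,j=3: even sum, c = 0+3 = 3
m=1,j=4: odd sum, c = 3-4 = -1
m=1,j=5: even sum, c = (-1)+5 = 4
m=2,j=3: odd sum, c = 4-3 = 1
m=2,j=4: even sum, c = 1+8 = 9
m=2,j=5: odd sum, c = 9-5 = 4
m=3,j=3: even sum, c = 4+9 = 13
m=3,j=4: odd sum, c = 13-4 = 9
m=3,j=5: even sum, c = 9+15 = 24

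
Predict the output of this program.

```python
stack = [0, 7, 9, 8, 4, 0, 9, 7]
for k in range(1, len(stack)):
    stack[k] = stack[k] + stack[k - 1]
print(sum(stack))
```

184

k=1: stack[1] = 7+0 = 7 → [0, 7, 9, 8, 4, 0, 9, 7]
k=2: stack[2] = 9+7 = 16 → [0, 7, 16, 8, 4, 0, 9, 7]
k=3: stack[3] = 8+16 = 24 → [0, 7, 16, 24, 4, 0, 9, 7]
k=4: stack[4] = 4+24 = 28 → [0, 7, 16, 24, 28, 0, 9, 7]
k=5: stack[5] = 0+28 = 28 → [0, 7, 16, 24, 28, 28, 9, 7]
k=6: stack[6] = 9+28 = 37 → [0, 7, 16, 24, 28, 28, 37, 7]
k=7: stack[7] = 7+37 = 44 → [0, 7, 16, 24, 28, 28, 37, 44]
sum = 184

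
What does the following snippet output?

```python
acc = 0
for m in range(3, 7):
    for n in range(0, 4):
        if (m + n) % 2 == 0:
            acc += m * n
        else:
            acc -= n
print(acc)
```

40

m=3,n=0: odd sum, acc = 0-0 = 0
m=3,n=1: even sum, acc = 0+3 = 3
m=3,n=2: odd sum, acc = 3-2 = 1
m=3,n=3: even sum, acc = 1+9 = 10
m=4,n=0: even sum, acc = 10+0 = 10
m=4,n=1: odd sum, acc = 10-1 = 9
m=4,n=2: even sum, acc = 9+8 = 17
m=4,n=3: odd sum, acc = 17-3 = 14
m=5,n=0: odd sum, acc = 14-0 = 14
m=5,n=1: even sum, acc = 14+5 = 19
m=5,n=2: odd sum, acc = 19-2 = 17
m=5,n=3: even sum, acc = 17+15 = 32
m=6,n=0: even sum, acc = 32+0 = 32
m=6,n=1: odd sum, acc = 32-1 = 31
m=6,n=2: even sum, acc = 31+12 = 43
m=6,n=3: odd sum, acc = 43-3 = 40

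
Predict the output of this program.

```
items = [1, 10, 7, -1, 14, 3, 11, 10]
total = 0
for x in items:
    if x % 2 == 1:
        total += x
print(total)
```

x=1: odd, total = 0+1 = 1
x=10: not odd
x=7: odd, total = 1+7 = 8
x=-1: odd, total = 8+(-1) = 7
x=14: not odd
x=3: odd, total = 7+3 = 10
x=11: odd, total = 10+11 = 21
x=10: not odd

21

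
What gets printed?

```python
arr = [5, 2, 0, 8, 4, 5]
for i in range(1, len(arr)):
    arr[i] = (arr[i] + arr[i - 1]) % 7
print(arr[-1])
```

3

i=1: arr[1] = (2+5)%7 = 0 → [5, 0, 0, 8, 4, 5]
i=2: arr[2] = (0+0)%7 = 0 → [5, 0, 0, 8, 4, 5]
i=3: arr[3] = (8+0)%7 = 1 → [5, 0, 0, 1, 4, 5]
i=4: arr[4] = (4+1)%7 = 5 → [5, 0, 0, 1, 5, 5]
i=5: arr[5] = (5+5)%7 = 3 → [5, 0, 0, 1, 5, 3]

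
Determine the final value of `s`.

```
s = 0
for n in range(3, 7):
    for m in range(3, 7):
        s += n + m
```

144

n=3,m=3: s = 0+6 = 6
n=3,m=4: s = 6+7 = 13
n=3,m=5: s = 13+8 = 21
n=3,m=6: s = 21+9 = 30
n=4,m=3: s = 30+7 = 37
n=4,m=4: s = 37+8 = 45
n=4,m=5: s = 45+9 = 54
n=4,m=6: s = 54+10 = 64
n=5,m=3: s = 64+8 = 72
n=5,m=4: s = 72+9 = 81
n=5,m=5: s = 81+10 = 91
n=5,m=6: s = 91+11 = 102
n=6,m=3: s = 102+9 = 111
n=6,m=4: s = 111+10 = 121
n=6,m=5: s = 121+11 = 132
n=6,m=6: s = 132+12 = 144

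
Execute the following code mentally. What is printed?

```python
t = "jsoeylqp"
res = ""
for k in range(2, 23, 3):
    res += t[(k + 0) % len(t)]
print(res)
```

oljeqsy

k=2: add t[2]='o' → 'o'
k=5: add t[5]='l' → 'ol'
k=8: add t[0]='j' → 'olj'
k=11: add t[3]='e' → 'olje'
k=14: add t[6]='q' → 'oljeq'
k=17: add t[1]='s' → 'oljeqs'
k=20: add t[4]='y' → 'oljeqsy'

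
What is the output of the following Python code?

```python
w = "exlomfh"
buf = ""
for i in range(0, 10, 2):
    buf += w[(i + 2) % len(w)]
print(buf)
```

i=0: add w[2]='l' → 'l'
i=2: add w[4]='m' → 'lm'
i=4: add w[6]='h' → 'lmh'
i=6: add w[1]='x' → 'lmhx'
i=8: add w[3]='o' → 'lmhxo'

lmhxo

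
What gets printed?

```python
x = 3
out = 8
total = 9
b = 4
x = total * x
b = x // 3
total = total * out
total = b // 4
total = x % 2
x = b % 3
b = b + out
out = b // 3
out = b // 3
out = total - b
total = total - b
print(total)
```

x = 9*3 = 27
b = 27//3 = 9
total = 9*8 = 72
total = 9//4 = 2
total = 27%2 = 1
x = 9%3 = 0
b = 9+8 = 17
out = 17//3 = 5
out = 17//3 = 5
out = 1-17 = -16
total = 1-17 = -16

-16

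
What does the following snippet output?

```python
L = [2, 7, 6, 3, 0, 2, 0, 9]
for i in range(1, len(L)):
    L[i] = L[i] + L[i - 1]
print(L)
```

i=1: L[1] = 7+2 = 9 → [2, 9, 6, 3, 0, 2, 0, 9]
i=2: L[2] = 6+9 = 15 → [2, 9, 15, 3, 0, 2, 0, 9]
i=3: L[3] = 3+15 = 18 → [2, 9, 15, 18, 0, 2, 0, 9]
i=4: L[4] = 0+18 = 18 → [2, 9, 15, 18, 18, 2, 0, 9]
i=5: L[5] = 2+18 = 20 → [2, 9, 15, 18, 18, 20, 0, 9]
i=6: L[6] = 0+20 = 20 → [2, 9, 15, 18, 18, 20, 20, 9]
i=7: L[7] = 9+20 = 29 → [2, 9, 15, 18, 18, 20, 20, 29]

[2, 9, 15, 18, 18, 20, 20, 29]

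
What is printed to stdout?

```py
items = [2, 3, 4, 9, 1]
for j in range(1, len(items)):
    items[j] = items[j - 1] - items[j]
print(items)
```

j=1: items[1] = 2-3 = -1 → [2, -1, 4, 9, 1]
j=2: items[2] = (-1)-4 = -5 → [2, -1, -5, 9, 1]
j=3: items[3] = (-5)-9 = -14 → [2, -1, -5, -14, 1]
j=4: items[4] = (-14)-1 = -15 → [2, -1, -5, -14, -15]

[2, -1, -5, -14, -15]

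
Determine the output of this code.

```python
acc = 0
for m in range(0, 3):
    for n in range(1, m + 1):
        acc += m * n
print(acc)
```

7

m=1,n=1: acc = 0+1 = 1
m=2,n=1: acc = 1+2 = 3
m=2,n=2: acc = 3+4 = 7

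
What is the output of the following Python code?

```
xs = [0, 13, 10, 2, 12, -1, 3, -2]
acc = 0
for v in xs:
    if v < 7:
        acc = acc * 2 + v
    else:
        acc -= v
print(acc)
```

-448

v=0: <7, acc = 0*2+0 = 0
v=13: not <7, acc = 0-13 = -13
v=10: not <7, acc = (-13)-10 = -23
v=2: <7, acc = (-23)*2+2 = -44
v=12: not <7, acc = (-44)-12 = -56
v=-1: <7, acc = (-56)*2+(-1) = -113
v=3: <7, acc = (-113)*2+3 = -223
v=-2: <7, acc = (-223)*2+(-2) = -448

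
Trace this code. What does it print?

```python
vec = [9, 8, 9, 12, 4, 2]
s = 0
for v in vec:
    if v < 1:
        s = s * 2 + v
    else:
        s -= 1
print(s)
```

v=9: not <1, s = 0-1 = -1
v=8: not <1, s = (-1)-1 = -2
v=9: not <1, s = (-2)-1 = -3
v=12: not <1, s = (-3)-1 = -4
v=4: not <1, s = (-4)-1 = -5
v=2: not <1, s = (-5)-1 = -6

-6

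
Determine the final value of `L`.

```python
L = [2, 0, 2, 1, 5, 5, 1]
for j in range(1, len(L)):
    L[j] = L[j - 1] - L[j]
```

[2, 2, 0, -1, -6, -11, -12]

j=1: L[1] = 2-0 = 2 → [2, 2, 2, 1, 5, 5, 1]
j=2: L[2] = 2-2 = 0 → [2, 2, 0, 1, 5, 5, 1]
j=3: L[3] = 0-1 = -1 → [2, 2, 0, -1, 5, 5, 1]
j=4: L[4] = (-1)-5 = -6 → [2, 2, 0, -1, -6, 5, 1]
j=5: L[5] = (-6)-5 = -11 → [2, 2, 0, -1, -6, -11, 1]
j=6: L[6] = (-11)-1 = -12 → [2, 2, 0, -1, -6, -11, -12]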